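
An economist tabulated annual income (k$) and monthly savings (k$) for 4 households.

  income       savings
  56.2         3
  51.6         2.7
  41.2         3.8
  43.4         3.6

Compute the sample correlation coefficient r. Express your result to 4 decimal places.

n = 4, Σx = 192.4, Σy = 13.1, Σx² = 9402, Σy² = 43.69, Σxy = 620.72
nΣxy − ΣxΣy = 2482.88 − 2520.44 = -37.56
nΣx² − (Σx)² = 37608 − 37017.76 = 590.24; nΣy² − (Σy)² = 174.76 − 171.61 = 3.15
r = -37.56 / √(590.24 × 3.15) = -37.56 / 43.1191 ≈ -0.8711

-0.8711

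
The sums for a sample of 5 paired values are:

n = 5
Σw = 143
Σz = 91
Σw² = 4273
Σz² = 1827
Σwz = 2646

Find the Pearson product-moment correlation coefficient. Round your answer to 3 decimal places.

0.245

r = (nΣwz − ΣwΣz) / √[(nΣw² − (Σw)²)(nΣz² − (Σz)²)]
Numerator: 5×2646 − 143×91 = 217
Denominator: √[(21365 − 20449)(9135 − 8281)] = √[916 × 854] = 884.4569
r = 217 / 884.4569 ≈ 0.245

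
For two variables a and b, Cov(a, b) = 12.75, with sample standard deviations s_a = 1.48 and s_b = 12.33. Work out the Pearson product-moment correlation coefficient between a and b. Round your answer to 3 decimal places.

r = Cov(a,b) / (s_a · s_b) = 12.75 / (1.48 × 12.33)
  = 12.75 / 18.2484 ≈ 0.699

0.699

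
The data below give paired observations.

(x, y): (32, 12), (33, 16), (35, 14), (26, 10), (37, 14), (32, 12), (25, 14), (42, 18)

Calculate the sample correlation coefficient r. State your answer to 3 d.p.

n = 8, Σx = 262, Σy = 110, Σx² = 8796, Σy² = 1556, Σxy = 3670
nΣxy − ΣxΣy = 29360 − 28820 = 540
nΣx² − (Σx)² = 70368 − 68644 = 1724; nΣy² − (Σy)² = 12448 − 12100 = 348
r = 540 / √(1724 × 348) = 540 / 774.5657 ≈ 0.697

0.697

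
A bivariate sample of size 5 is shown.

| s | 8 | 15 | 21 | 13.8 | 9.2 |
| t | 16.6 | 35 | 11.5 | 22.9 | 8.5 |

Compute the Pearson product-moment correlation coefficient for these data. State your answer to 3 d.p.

n = 5, Σs = 67, Σt = 94.5, Σs² = 1005.08, Σt² = 2229.47, Σst = 1293.52
nΣst − ΣsΣt = 6467.6 − 6331.5 = 136.1
nΣs² − (Σs)² = 5025.4 − 4489 = 536.4; nΣt² − (Σt)² = 11147.35 − 8930.25 = 2217.1
r = 136.1 / √(536.4 × 2217.1) = 136.1 / 1090.5285 ≈ 0.125

0.125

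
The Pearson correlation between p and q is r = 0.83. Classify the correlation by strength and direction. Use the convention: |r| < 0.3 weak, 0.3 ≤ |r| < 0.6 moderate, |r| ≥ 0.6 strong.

strong positive

r = 0.83 > 0 so the relationship is positive.
|r| = 0.83, which falls in the strong range.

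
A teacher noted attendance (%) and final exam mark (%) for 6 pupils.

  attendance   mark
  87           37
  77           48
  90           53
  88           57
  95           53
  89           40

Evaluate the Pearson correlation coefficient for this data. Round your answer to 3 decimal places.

n = 6, Σx = 526, Σy = 288, Σx² = 46288, Σy² = 14140, Σxy = 25296
nΣxy − ΣxΣy = 151776 − 151488 = 288
nΣx² − (Σx)² = 277728 − 276676 = 1052; nΣy² − (Σy)² = 84840 − 82944 = 1896
r = 288 / √(1052 × 1896) = 288 / 1412.3003 ≈ 0.204

0.204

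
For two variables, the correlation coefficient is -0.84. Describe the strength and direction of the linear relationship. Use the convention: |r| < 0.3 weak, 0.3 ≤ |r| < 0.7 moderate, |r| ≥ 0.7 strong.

r = -0.84 < 0 so the relationship is negative.
|r| = 0.84, which falls in the strong range.

strong negative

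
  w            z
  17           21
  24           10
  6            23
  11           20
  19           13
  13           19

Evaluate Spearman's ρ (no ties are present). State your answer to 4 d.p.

-0.8286

Rank w: 4, 6, 1, 2, 5, 3
Rank z: 5, 1, 6, 4, 2, 3
d = rank(w) − rank(z): -1, 5, -5, -2, 3, 0; Σd² = 64
ρ = 1 − 6Σd² / [n(n²−1)] = 1 − 6×64 / (6×35) = 1 − 384/210 ≈ -0.8286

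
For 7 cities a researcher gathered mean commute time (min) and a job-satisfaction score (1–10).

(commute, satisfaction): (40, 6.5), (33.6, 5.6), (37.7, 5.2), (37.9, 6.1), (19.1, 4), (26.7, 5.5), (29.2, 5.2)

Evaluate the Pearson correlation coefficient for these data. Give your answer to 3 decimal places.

0.847

n = 7, Σx = 224.2, Σy = 38.1, Σx² = 7517, Σy² = 211.15, Σxy = 1250.48
nΣxy − ΣxΣy = 8753.36 − 8542.02 = 211.34
nΣx² − (Σx)² = 52619 − 50265.64 = 2353.36; nΣy² − (Σy)² = 1478.05 − 1451.61 = 26.44
r = 211.34 / √(2353.36 × 26.44) = 211.34 / 249.4451 ≈ 0.847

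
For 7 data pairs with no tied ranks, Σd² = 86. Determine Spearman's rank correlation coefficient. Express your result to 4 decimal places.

-0.5357

ρ = 1 − 6Σd² / [n(n²−1)] = 1 − 6×86 / (7×48)
  = 1 − 516/336 = 1 − 1.53571 ≈ -0.5357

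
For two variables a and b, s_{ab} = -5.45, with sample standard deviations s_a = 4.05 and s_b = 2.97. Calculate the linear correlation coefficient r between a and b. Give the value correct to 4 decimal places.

r = Cov(a,b) / (s_a · s_b) = -5.45 / (4.05 × 2.97)
  = -5.45 / 12.0285 ≈ -0.4531

-0.4531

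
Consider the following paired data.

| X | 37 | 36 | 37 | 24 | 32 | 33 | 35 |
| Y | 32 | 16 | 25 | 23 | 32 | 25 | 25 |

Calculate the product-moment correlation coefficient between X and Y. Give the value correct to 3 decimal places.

n = 7, ΣX = 234, ΣY = 178, ΣX² = 7948, ΣY² = 4708, ΣXY = 5961
nΣXY − ΣXΣY = 41727 − 41652 = 75
nΣX² − (ΣX)² = 55636 − 54756 = 880; nΣY² − (ΣY)² = 32956 − 31684 = 1272
r = 75 / √(880 × 1272) = 75 / 1057.9981 ≈ 0.071

0.071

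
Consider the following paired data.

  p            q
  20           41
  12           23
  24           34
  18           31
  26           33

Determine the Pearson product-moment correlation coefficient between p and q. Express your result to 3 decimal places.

0.621

n = 5, Σp = 100, Σq = 162, Σp² = 2120, Σq² = 5416, Σpq = 3328
nΣpq − ΣpΣq = 16640 − 16200 = 440
nΣp² − (Σp)² = 10600 − 10000 = 600; nΣq² − (Σq)² = 27080 − 26244 = 836
r = 440 / √(600 × 836) = 440 / 708.2372 ≈ 0.621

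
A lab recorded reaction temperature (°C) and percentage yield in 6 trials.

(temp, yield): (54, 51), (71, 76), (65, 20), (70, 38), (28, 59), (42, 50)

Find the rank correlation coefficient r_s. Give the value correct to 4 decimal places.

-0.0286

Rank temp: 3, 6, 4, 5, 1, 2
Rank yield: 4, 6, 1, 2, 5, 3
d = rank(temp) − rank(yield): -1, 0, 3, 3, -4, -1; Σd² = 36
ρ = 1 − 6Σd² / [n(n²−1)] = 1 − 6×36 / (6×35) = 1 − 216/210 ≈ -0.0286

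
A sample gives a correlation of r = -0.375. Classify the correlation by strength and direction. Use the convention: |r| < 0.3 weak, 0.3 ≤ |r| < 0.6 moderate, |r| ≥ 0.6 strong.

moderate negative

r = -0.375 < 0 so the relationship is negative.
|r| = 0.375, which falls in the moderate range.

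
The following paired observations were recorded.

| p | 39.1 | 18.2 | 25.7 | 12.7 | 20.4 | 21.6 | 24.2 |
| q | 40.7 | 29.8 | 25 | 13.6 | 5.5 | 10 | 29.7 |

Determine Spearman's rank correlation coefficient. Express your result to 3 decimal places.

0.429

Rank p: 7, 2, 6, 1, 3, 4, 5
Rank q: 7, 6, 4, 3, 1, 2, 5
d = rank(p) − rank(q): 0, -4, 2, -2, 2, 2, 0; Σd² = 32
ρ = 1 − 6Σd² / [n(n²−1)] = 1 − 6×32 / (7×48) = 1 − 192/336 ≈ 0.429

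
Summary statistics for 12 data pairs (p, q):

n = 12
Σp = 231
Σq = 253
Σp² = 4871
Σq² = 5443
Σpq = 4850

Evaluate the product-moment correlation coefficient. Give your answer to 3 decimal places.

-0.094

r = (nΣpq − ΣpΣq) / √[(nΣp² − (Σp)²)(nΣq² − (Σq)²)]
Numerator: 12×4850 − 231×253 = -243
Denominator: √[(58452 − 53361)(65316 − 64009)] = √[5091 × 1307] = 2579.5226
r = -243 / 2579.5226 ≈ -0.094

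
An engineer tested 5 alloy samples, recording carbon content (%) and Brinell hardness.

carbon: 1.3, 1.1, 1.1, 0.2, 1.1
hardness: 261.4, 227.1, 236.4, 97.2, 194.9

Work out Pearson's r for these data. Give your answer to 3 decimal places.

n = 5, Σx = 4.8, Σy = 1017, Σx² = 5.36, Σy² = 223223.18, Σxy = 1083.5
nΣxy − ΣxΣy = 5417.5 − 4881.6 = 535.9
nΣx² − (Σx)² = 26.8 − 23.04 = 3.76; nΣy² − (Σy)² = 1116115.9 − 1034289 = 81826.9
r = 535.9 / √(3.76 × 81826.9) = 535.9 / 554.6793 ≈ 0.966

0.966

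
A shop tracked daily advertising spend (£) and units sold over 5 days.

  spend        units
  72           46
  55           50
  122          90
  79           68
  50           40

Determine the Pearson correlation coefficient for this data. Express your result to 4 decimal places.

n = 5, Σx = 378, Σy = 294, Σx² = 31834, Σy² = 18940, Σxy = 24414
nΣxy − ΣxΣy = 122070 − 111132 = 10938
nΣx² − (Σx)² = 159170 − 142884 = 16286; nΣy² − (Σy)² = 94700 − 86436 = 8264
r = 10938 / √(16286 × 8264) = 10938 / 11601.1855 ≈ 0.9428

0.9428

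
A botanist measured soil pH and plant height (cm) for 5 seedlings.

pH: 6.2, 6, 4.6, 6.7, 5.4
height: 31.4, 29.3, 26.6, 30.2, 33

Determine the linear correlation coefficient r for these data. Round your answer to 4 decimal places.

n = 5, Σx = 28.9, Σy = 150.5, Σx² = 169.65, Σy² = 4553.05, Σxy = 873.38
nΣxy − ΣxΣy = 4366.9 − 4349.45 = 17.45
nΣx² − (Σx)² = 848.25 − 835.21 = 13.04; nΣy² − (Σy)² = 22765.25 − 22650.25 = 115
r = 17.45 / √(13.04 × 115) = 17.45 / 38.7247 ≈ 0.4506

0.4506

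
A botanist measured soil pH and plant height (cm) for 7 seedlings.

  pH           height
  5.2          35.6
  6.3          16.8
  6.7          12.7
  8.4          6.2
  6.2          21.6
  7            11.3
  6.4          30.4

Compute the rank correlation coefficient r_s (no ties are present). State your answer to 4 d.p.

Rank pH: 1, 3, 5, 7, 2, 6, 4
Rank height: 7, 4, 3, 1, 5, 2, 6
d = rank(pH) − rank(height): -6, -1, 2, 6, -3, 4, -2; Σd² = 106
ρ = 1 − 6Σd² / [n(n²−1)] = 1 − 6×106 / (7×48) = 1 − 636/336 ≈ -0.8929

-0.8929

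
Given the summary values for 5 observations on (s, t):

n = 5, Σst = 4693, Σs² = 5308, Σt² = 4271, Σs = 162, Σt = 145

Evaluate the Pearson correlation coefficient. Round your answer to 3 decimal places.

r = (nΣst − ΣsΣt) / √[(nΣs² − (Σs)²)(nΣt² − (Σt)²)]
Numerator: 5×4693 − 162×145 = -25
Denominator: √[(26540 − 26244)(21355 − 21025)] = √[296 × 330] = 312.5380
r = -25 / 312.5380 ≈ -0.080

-0.080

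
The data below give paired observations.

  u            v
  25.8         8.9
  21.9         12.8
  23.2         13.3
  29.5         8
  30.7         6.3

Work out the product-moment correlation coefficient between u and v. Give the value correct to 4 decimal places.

-0.9524

n = 5, Σu = 131.1, Σv = 49.3, Σu² = 3496.23, Σv² = 523.63, Σuv = 1247.91
nΣuv − ΣuΣv = 6239.55 − 6463.23 = -223.68
nΣu² − (Σu)² = 17481.15 − 17187.21 = 293.94; nΣv² − (Σv)² = 2618.15 − 2430.49 = 187.66
r = -223.68 / √(293.94 × 187.66) = -223.68 / 234.8633 ≈ -0.9524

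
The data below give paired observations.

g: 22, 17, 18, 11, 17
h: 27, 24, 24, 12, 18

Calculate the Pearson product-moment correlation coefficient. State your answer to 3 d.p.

n = 5, Σg = 85, Σh = 105, Σg² = 1507, Σh² = 2349, Σgh = 1872
nΣgh − ΣgΣh = 9360 − 8925 = 435
nΣg² − (Σg)² = 7535 − 7225 = 310; nΣh² − (Σh)² = 11745 − 11025 = 720
r = 435 / √(310 × 720) = 435 / 472.4405 ≈ 0.921

0.921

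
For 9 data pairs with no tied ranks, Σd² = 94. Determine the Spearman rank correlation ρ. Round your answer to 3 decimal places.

0.217

ρ = 1 − 6Σd² / [n(n²−1)] = 1 − 6×94 / (9×80)
  = 1 − 564/720 = 1 − 0.7833 ≈ 0.217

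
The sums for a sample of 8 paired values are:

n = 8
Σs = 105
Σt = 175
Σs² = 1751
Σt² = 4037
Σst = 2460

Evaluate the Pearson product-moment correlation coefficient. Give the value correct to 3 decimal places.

0.585

r = (nΣst − ΣsΣt) / √[(nΣs² − (Σs)²)(nΣt² − (Σt)²)]
Numerator: 8×2460 − 105×175 = 1305
Denominator: √[(14008 − 11025)(32296 − 30625)] = √[2983 × 1671] = 2232.6202
r = 1305 / 2232.6202 ≈ 0.585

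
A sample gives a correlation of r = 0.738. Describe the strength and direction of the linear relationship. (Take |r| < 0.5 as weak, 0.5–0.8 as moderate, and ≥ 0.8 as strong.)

r = 0.738 > 0 so the relationship is positive.
|r| = 0.738, which falls in the moderate range.

moderate positive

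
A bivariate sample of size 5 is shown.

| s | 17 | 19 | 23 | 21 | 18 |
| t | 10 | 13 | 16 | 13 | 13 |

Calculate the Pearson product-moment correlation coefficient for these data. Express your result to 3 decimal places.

n = 5, Σs = 98, Σt = 65, Σs² = 1944, Σt² = 863, Σst = 1292
nΣst − ΣsΣt = 6460 − 6370 = 90
nΣs² − (Σs)² = 9720 − 9604 = 116; nΣt² − (Σt)² = 4315 − 4225 = 90
r = 90 / √(116 × 90) = 90 / 102.1763 ≈ 0.881

0.881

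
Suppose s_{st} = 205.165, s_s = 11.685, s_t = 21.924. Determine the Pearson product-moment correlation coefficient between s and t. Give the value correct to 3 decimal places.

r = Cov(s,t) / (s_s · s_t) = 205.165 / (11.685 × 21.924)
  = 205.165 / 256.1819 ≈ 0.801

0.801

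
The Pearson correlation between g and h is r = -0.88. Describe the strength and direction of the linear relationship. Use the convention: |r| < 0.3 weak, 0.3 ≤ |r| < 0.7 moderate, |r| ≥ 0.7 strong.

r = -0.88 < 0 so the relationship is negative.
|r| = 0.88, which falls in the strong range.

strong negative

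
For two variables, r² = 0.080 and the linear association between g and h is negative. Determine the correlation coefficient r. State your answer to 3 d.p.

|r| = √0.080 = 0.283
The association is negative, so r = −0.283.

-0.283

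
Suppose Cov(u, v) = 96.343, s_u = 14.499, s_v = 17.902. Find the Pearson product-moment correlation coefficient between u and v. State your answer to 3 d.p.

r = Cov(u,v) / (s_u · s_v) = 96.343 / (14.499 × 17.902)
  = 96.343 / 259.5611 ≈ 0.371

0.371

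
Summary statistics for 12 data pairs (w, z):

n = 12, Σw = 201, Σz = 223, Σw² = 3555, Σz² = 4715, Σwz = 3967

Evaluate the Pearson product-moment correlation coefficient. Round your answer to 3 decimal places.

r = (nΣwz − ΣwΣz) / √[(nΣw² − (Σw)²)(nΣz² − (Σz)²)]
Numerator: 12×3967 − 201×223 = 2781
Denominator: √[(42660 − 40401)(56580 − 49729)] = √[2259 × 6851] = 3934.0067
r = 2781 / 3934.0067 ≈ 0.707

0.707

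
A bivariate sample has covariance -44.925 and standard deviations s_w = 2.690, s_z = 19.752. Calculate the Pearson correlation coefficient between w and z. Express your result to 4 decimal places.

r = Cov(w,z) / (s_w · s_z) = -44.925 / (2.690 × 19.752)
  = -44.925 / 53.1329 ≈ -0.8455

-0.8455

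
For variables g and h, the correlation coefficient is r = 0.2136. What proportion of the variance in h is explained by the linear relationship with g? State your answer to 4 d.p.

0.0456

r² = (0.2136)² = 0.0456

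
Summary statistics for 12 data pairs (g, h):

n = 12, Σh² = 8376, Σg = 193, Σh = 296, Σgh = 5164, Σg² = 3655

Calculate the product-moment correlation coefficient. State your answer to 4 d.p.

0.5242

r = (nΣgh − ΣgΣh) / √[(nΣg² − (Σg)²)(nΣh² − (Σh)²)]
Numerator: 12×5164 − 193×296 = 4840
Denominator: √[(43860 − 37249)(100512 − 87616)] = √[6611 × 12896] = 9233.3881
r = 4840 / 9233.3881 ≈ 0.5242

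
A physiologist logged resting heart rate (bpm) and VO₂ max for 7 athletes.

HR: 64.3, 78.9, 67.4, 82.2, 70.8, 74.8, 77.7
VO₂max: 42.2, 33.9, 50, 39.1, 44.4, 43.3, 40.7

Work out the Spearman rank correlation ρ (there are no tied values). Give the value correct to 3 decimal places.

-0.750

Rank HR: 1, 6, 2, 7, 3, 4, 5
Rank VO₂max: 4, 1, 7, 2, 6, 5, 3
d = rank(HR) − rank(VO₂max): -3, 5, -5, 5, -3, -1, 2; Σd² = 98
ρ = 1 − 6Σd² / [n(n²−1)] = 1 − 6×98 / (7×48) = 1 − 588/336 ≈ -0.750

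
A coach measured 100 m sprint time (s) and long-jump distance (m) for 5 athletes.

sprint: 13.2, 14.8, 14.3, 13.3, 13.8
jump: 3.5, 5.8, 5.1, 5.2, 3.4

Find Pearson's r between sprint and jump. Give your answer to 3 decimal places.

n = 5, Σx = 69.4, Σy = 23, Σx² = 965.1, Σy² = 110.5, Σxy = 321.05
nΣxy − ΣxΣy = 1605.25 − 1596.2 = 9.05
nΣx² − (Σx)² = 4825.5 − 4816.36 = 9.14; nΣy² − (Σy)² = 552.5 − 529 = 23.5
r = 9.05 / √(9.14 × 23.5) = 9.05 / 14.6557 ≈ 0.618

0.618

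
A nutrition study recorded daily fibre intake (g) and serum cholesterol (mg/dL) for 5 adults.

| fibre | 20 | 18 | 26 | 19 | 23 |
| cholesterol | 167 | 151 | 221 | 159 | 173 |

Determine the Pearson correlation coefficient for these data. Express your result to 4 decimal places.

n = 5, Σx = 106, Σy = 871, Σx² = 2290, Σy² = 154741, Σxy = 18804
nΣxy − ΣxΣy = 94020 − 92326 = 1694
nΣx² − (Σx)² = 11450 − 11236 = 214; nΣy² − (Σy)² = 773705 − 758641 = 15064
r = 1694 / √(214 × 15064) = 1694 / 1795.4654 ≈ 0.9435

0.9435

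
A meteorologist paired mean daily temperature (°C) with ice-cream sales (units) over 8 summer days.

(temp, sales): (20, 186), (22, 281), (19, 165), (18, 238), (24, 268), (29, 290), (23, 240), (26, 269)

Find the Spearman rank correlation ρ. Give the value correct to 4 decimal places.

Rank temp: 3, 4, 2, 1, 6, 8, 5, 7
Rank sales: 2, 7, 1, 3, 5, 8, 4, 6
d = rank(temp) − rank(sales): 1, -3, 1, -2, 1, 0, 1, 1; Σd² = 18
ρ = 1 − 6Σd² / [n(n²−1)] = 1 − 6×18 / (8×63) = 1 − 108/504 ≈ 0.7857

0.7857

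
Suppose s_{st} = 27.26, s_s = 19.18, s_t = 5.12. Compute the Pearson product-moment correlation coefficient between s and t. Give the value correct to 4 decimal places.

r = Cov(s,t) / (s_s · s_t) = 27.26 / (19.18 × 5.12)
  = 27.26 / 98.2016 ≈ 0.2776

0.2776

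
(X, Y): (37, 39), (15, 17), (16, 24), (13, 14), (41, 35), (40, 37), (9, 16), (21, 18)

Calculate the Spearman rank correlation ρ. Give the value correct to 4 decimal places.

Rank X: 6, 3, 4, 2, 8, 7, 1, 5
Rank Y: 8, 3, 5, 1, 6, 7, 2, 4
d = rank(X) − rank(Y): -2, 0, -1, 1, 2, 0, -1, 1; Σd² = 12
ρ = 1 − 6Σd² / [n(n²−1)] = 1 − 6×12 / (8×63) = 1 − 72/504 ≈ 0.8571

0.8571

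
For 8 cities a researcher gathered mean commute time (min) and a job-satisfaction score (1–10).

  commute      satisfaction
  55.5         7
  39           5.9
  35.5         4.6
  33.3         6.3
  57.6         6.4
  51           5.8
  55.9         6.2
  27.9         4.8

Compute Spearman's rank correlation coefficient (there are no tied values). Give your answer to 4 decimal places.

Rank commute: 6, 4, 3, 2, 8, 5, 7, 1
Rank satisfaction: 8, 4, 1, 6, 7, 3, 5, 2
d = rank(commute) − rank(satisfaction): -2, 0, 2, -4, 1, 2, 2, -1; Σd² = 34
ρ = 1 − 6Σd² / [n(n²−1)] = 1 − 6×34 / (8×63) = 1 − 204/504 ≈ 0.5952

0.5952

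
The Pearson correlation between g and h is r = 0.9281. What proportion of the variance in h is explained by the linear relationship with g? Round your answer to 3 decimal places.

r² = (0.9281)² = 0.861

0.861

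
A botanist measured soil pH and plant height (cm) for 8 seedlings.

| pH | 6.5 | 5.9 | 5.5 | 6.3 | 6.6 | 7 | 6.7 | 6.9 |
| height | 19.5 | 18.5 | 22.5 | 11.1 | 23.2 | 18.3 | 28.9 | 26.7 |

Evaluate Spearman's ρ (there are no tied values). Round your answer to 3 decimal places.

Rank pH: 4, 2, 1, 3, 5, 8, 6, 7
Rank height: 4, 3, 5, 1, 6, 2, 8, 7
d = rank(pH) − rank(height): 0, -1, -4, 2, -1, 6, -2, 0; Σd² = 62
ρ = 1 − 6Σd² / [n(n²−1)] = 1 − 6×62 / (8×63) = 1 − 372/504 ≈ 0.262

0.262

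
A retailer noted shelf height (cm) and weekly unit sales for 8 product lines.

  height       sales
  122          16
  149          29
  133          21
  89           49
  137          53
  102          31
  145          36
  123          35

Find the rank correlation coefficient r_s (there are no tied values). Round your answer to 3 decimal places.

Rank height: 3, 8, 5, 1, 6, 2, 7, 4
Rank sales: 1, 3, 2, 7, 8, 4, 6, 5
d = rank(height) − rank(sales): 2, 5, 3, -6, -2, -2, 1, -1; Σd² = 84
ρ = 1 − 6Σd² / [n(n²−1)] = 1 − 6×84 / (8×63) = 1 − 504/504 ≈ 0.000

0.000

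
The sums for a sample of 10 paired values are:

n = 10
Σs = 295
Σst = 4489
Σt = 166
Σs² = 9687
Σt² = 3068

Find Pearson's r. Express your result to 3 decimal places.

-0.736

r = (nΣst − ΣsΣt) / √[(nΣs² − (Σs)²)(nΣt² − (Σt)²)]
Numerator: 10×4489 − 295×166 = -4080
Denominator: √[(96870 − 87025)(30680 − 27556)] = √[9845 × 3124] = 5545.7894
r = -4080 / 5545.7894 ≈ -0.736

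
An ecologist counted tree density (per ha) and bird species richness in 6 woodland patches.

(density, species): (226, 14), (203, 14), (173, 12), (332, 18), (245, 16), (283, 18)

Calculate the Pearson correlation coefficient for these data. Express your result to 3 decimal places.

0.946

n = 6, Σx = 1462, Σy = 92, Σx² = 372552, Σy² = 1440, Σxy = 23072
nΣxy − ΣxΣy = 138432 − 134504 = 3928
nΣx² − (Σx)² = 2235312 − 2137444 = 97868; nΣy² − (Σy)² = 8640 − 8464 = 176
r = 3928 / √(97868 × 176) = 3928 / 4150.2732 ≈ 0.946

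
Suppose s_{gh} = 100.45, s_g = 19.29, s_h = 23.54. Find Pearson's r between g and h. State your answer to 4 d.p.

0.2212

r = Cov(g,h) / (s_g · s_h) = 100.45 / (19.29 × 23.54)
  = 100.45 / 454.0866 ≈ 0.2212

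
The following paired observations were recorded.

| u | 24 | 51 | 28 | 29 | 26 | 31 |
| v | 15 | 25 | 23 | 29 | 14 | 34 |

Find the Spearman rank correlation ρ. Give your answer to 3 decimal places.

0.771

Rank u: 1, 6, 3, 4, 2, 5
Rank v: 2, 4, 3, 5, 1, 6
d = rank(u) − rank(v): -1, 2, 0, -1, 1, -1; Σd² = 8
ρ = 1 − 6Σd² / [n(n²−1)] = 1 − 6×8 / (6×35) = 1 − 48/210 ≈ 0.771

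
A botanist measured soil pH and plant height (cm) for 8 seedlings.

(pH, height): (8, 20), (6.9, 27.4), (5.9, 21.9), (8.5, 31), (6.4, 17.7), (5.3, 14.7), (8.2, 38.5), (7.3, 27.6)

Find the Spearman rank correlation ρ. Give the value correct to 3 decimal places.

Rank pH: 6, 4, 2, 8, 3, 1, 7, 5
Rank height: 3, 5, 4, 7, 2, 1, 8, 6
d = rank(pH) − rank(height): 3, -1, -2, 1, 1, 0, -1, -1; Σd² = 18
ρ = 1 − 6Σd² / [n(n²−1)] = 1 − 6×18 / (8×63) = 1 − 108/504 ≈ 0.786

0.786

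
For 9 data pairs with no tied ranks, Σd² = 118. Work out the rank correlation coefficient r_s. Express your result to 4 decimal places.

0.0167

ρ = 1 − 6Σd² / [n(n²−1)] = 1 − 6×118 / (9×80)
  = 1 − 708/720 = 1 − 0.98333 ≈ 0.0167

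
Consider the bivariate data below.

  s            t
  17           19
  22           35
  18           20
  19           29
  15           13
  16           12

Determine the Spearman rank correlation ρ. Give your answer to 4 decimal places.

0.9429

Rank s: 3, 6, 4, 5, 1, 2
Rank t: 3, 6, 4, 5, 2, 1
d = rank(s) − rank(t): 0, 0, 0, 0, -1, 1; Σd² = 2
ρ = 1 − 6Σd² / [n(n²−1)] = 1 − 6×2 / (6×35) = 1 − 12/210 ≈ 0.9429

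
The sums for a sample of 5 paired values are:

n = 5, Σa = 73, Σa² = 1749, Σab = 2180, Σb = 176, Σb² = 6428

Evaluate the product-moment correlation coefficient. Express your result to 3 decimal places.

-0.977

r = (nΣab − ΣaΣb) / √[(nΣa² − (Σa)²)(nΣb² − (Σb)²)]
Numerator: 5×2180 − 73×176 = -1948
Denominator: √[(8745 − 5329)(32140 − 30976)] = √[3416 × 1164] = 1994.0471
r = -1948 / 1994.0471 ≈ -0.977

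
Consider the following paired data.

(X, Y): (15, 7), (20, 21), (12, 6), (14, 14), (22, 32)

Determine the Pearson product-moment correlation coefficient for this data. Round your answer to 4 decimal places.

0.9278

n = 5, ΣX = 83, ΣY = 80, ΣX² = 1449, ΣY² = 1746, ΣXY = 1497
nΣXY − ΣXΣY = 7485 − 6640 = 845
nΣX² − (ΣX)² = 7245 − 6889 = 356; nΣY² − (ΣY)² = 8730 − 6400 = 2330
r = 845 / √(356 × 2330) = 845 / 910.7579 ≈ 0.9278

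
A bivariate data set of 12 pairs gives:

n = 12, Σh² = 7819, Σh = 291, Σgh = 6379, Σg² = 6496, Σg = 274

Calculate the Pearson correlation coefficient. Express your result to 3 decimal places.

r = (nΣgh − ΣgΣh) / √[(nΣg² − (Σg)²)(nΣh² − (Σh)²)]
Numerator: 12×6379 − 274×291 = -3186
Denominator: √[(77952 − 75076)(93828 − 84681)] = √[2876 × 9147] = 5129.0128
r = -3186 / 5129.0128 ≈ -0.621

-0.621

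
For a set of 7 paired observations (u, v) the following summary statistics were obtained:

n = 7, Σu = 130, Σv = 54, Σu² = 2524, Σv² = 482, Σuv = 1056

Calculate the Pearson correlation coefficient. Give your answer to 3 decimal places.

r = (nΣuv − ΣuΣv) / √[(nΣu² − (Σu)²)(nΣv² − (Σv)²)]
Numerator: 7×1056 − 130×54 = 372
Denominator: √[(17668 − 16900)(3374 − 2916)] = √[768 × 458] = 593.0801
r = 372 / 593.0801 ≈ 0.627

0.627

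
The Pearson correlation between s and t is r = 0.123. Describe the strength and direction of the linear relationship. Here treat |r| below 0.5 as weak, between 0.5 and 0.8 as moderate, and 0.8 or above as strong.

weak positive

r = 0.123 > 0 so the relationship is positive.
|r| = 0.123, which falls in the weak range.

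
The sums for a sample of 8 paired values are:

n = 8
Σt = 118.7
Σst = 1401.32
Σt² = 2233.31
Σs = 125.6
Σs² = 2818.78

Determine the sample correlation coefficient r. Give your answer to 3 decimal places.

-0.731

r = (nΣst − ΣsΣt) / √[(nΣs² − (Σs)²)(nΣt² − (Σt)²)]
Numerator: 8×1401.32 − 125.6×118.7 = -3698.16
Denominator: √[(22550.24 − 15775.36)(17866.48 − 14089.69)] = √[6774.88 × 3776.79] = 5058.3890
r = -3698.16 / 5058.3890 ≈ -0.731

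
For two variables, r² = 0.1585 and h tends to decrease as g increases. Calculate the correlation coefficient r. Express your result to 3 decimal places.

|r| = √0.1585 = 0.398
The association is negative, so r = −0.398.

-0.398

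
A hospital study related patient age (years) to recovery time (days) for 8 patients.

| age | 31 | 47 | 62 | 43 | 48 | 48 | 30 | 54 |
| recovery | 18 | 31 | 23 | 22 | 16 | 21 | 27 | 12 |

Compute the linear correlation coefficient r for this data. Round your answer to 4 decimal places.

n = 8, Σx = 363, Σy = 170, Σx² = 17287, Σy² = 3868, Σxy = 7621
nΣxy − ΣxΣy = 60968 − 61710 = -742
nΣx² − (Σx)² = 138296 − 131769 = 6527; nΣy² − (Σy)² = 30944 − 28900 = 2044
r = -742 / √(6527 × 2044) = -742 / 3652.5591 ≈ -0.2031

-0.2031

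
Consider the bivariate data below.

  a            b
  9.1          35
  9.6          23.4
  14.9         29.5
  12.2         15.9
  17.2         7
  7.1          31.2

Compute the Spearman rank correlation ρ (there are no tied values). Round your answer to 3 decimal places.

-0.771

Rank a: 2, 3, 5, 4, 6, 1
Rank b: 6, 3, 4, 2, 1, 5
d = rank(a) − rank(b): -4, 0, 1, 2, 5, -4; Σd² = 62
ρ = 1 − 6Σd² / [n(n²−1)] = 1 − 6×62 / (6×35) = 1 − 372/210 ≈ -0.771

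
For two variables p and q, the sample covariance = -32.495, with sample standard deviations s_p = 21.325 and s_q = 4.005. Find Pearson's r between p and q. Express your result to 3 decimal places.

-0.380

r = Cov(p,q) / (s_p · s_q) = -32.495 / (21.325 × 4.005)
  = -32.495 / 85.4066 ≈ -0.380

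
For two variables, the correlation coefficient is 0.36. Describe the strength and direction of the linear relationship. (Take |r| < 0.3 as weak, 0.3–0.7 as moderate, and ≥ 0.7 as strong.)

r = 0.36 > 0 so the relationship is positive.
|r| = 0.36, which falls in the moderate range.

moderate positive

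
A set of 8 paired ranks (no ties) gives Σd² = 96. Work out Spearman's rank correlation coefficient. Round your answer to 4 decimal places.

-0.1429

ρ = 1 − 6Σd² / [n(n²−1)] = 1 − 6×96 / (8×63)
  = 1 − 576/504 = 1 − 1.14286 ≈ -0.1429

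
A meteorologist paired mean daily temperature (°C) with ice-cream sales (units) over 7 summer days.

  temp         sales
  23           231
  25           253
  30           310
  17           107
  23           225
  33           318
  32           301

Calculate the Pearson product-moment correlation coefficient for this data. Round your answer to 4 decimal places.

0.9580

n = 7, Σx = 183, Σy = 1745, Σx² = 4985, Σy² = 467269, Σxy = 48058
nΣxy − ΣxΣy = 336406 − 319335 = 17071
nΣx² − (Σx)² = 34895 − 33489 = 1406; nΣy² − (Σy)² = 3270883 − 3045025 = 225858
r = 17071 / √(1406 × 225858) = 17071 / 17820.1108 ≈ 0.9580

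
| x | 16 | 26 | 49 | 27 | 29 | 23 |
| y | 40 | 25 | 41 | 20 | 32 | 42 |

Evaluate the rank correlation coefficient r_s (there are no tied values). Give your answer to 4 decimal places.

Rank x: 1, 3, 6, 4, 5, 2
Rank y: 4, 2, 5, 1, 3, 6
d = rank(x) − rank(y): -3, 1, 1, 3, 2, -4; Σd² = 40
ρ = 1 − 6Σd² / [n(n²−1)] = 1 − 6×40 / (6×35) = 1 − 240/210 ≈ -0.1429

-0.1429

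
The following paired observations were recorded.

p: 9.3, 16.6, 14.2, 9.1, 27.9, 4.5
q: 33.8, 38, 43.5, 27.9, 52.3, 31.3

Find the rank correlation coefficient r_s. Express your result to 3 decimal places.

Rank p: 3, 5, 4, 2, 6, 1
Rank q: 3, 4, 5, 1, 6, 2
d = rank(p) − rank(q): 0, 1, -1, 1, 0, -1; Σd² = 4
ρ = 1 − 6Σd² / [n(n²−1)] = 1 − 6×4 / (6×35) = 1 − 24/210 ≈ 0.886

0.886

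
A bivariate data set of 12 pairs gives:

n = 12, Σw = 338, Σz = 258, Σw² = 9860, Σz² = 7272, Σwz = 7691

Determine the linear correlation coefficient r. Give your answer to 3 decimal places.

r = (nΣwz − ΣwΣz) / √[(nΣw² − (Σw)²)(nΣz² − (Σz)²)]
Numerator: 12×7691 − 338×258 = 5088
Denominator: √[(118320 − 114244)(87264 − 66564)] = √[4076 × 20700] = 9185.4886
r = 5088 / 9185.4886 ≈ 0.554

0.554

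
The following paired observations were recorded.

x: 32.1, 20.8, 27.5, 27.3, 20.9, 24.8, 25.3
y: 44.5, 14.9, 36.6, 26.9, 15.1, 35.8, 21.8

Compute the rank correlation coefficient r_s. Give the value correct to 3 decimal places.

Rank x: 7, 1, 6, 5, 2, 3, 4
Rank y: 7, 1, 6, 4, 2, 5, 3
d = rank(x) − rank(y): 0, 0, 0, 1, 0, -2, 1; Σd² = 6
ρ = 1 − 6Σd² / [n(n²−1)] = 1 − 6×6 / (7×48) = 1 − 36/336 ≈ 0.893

0.893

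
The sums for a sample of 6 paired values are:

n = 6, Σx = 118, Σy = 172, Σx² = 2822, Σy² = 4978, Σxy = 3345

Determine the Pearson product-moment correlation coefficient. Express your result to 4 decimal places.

-0.2445

r = (nΣxy − ΣxΣy) / √[(nΣx² − (Σx)²)(nΣy² − (Σy)²)]
Numerator: 6×3345 − 118×172 = -226
Denominator: √[(16932 − 13924)(29868 − 29584)] = √[3008 × 284] = 924.2684
r = -226 / 924.2684 ≈ -0.2445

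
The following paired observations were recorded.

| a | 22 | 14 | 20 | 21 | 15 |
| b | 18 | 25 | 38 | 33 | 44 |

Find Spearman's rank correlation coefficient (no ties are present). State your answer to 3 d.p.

Rank a: 5, 1, 3, 4, 2
Rank b: 1, 2, 4, 3, 5
d = rank(a) − rank(b): 4, -1, -1, 1, -3; Σd² = 28
ρ = 1 − 6Σd² / [n(n²−1)] = 1 − 6×28 / (5×24) = 1 − 168/120 ≈ -0.400

-0.400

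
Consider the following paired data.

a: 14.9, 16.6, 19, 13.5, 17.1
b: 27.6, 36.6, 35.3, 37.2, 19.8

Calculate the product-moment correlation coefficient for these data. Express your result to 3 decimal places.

n = 5, Σa = 81.1, Σb = 156.5, Σa² = 1333.23, Σb² = 5123.29, Σab = 2530.28
nΣab − ΣaΣb = 12651.4 − 12692.15 = -40.75
nΣa² − (Σa)² = 6666.15 − 6577.21 = 88.94; nΣb² − (Σb)² = 25616.45 − 24492.25 = 1124.2
r = -40.75 / √(88.94 × 1124.2) = -40.75 / 316.2062 ≈ -0.129

-0.129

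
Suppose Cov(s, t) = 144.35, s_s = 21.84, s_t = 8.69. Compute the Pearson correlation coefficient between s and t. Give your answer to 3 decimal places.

0.761

r = Cov(s,t) / (s_s · s_t) = 144.35 / (21.84 × 8.69)
  = 144.35 / 189.7896 ≈ 0.761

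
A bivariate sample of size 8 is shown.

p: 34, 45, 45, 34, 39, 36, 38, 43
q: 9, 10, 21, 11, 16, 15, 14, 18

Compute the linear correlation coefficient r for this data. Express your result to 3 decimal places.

0.531

n = 8, Σp = 314, Σq = 114, Σp² = 12472, Σq² = 1744, Σpq = 4545
nΣpq − ΣpΣq = 36360 − 35796 = 564
nΣp² − (Σp)² = 99776 − 98596 = 1180; nΣq² − (Σq)² = 13952 − 12996 = 956
r = 564 / √(1180 × 956) = 564 / 1062.1111 ≈ 0.531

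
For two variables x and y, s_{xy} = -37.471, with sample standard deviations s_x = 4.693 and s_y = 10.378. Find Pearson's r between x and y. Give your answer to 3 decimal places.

r = Cov(x,y) / (s_x · s_y) = -37.471 / (4.693 × 10.378)
  = -37.471 / 48.7040 ≈ -0.769

-0.769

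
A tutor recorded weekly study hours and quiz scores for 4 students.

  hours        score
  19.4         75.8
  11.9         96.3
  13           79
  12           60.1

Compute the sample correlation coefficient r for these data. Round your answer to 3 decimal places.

n = 4, Σx = 56.3, Σy = 311.2, Σx² = 830.97, Σy² = 24872.34, Σxy = 4364.69
nΣxy − ΣxΣy = 17458.76 − 17520.56 = -61.8
nΣx² − (Σx)² = 3323.88 − 3169.69 = 154.19; nΣy² − (Σy)² = 99489.36 − 96845.44 = 2643.92
r = -61.8 / √(154.19 × 2643.92) = -61.8 / 638.4873 ≈ -0.097

-0.097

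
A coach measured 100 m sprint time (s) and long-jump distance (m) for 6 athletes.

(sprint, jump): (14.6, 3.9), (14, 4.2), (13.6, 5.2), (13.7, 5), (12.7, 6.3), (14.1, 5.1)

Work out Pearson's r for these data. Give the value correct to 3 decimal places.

-0.923

n = 6, Σx = 82.7, Σy = 29.7, Σx² = 1141.91, Σy² = 150.59, Σxy = 406.88
nΣxy − ΣxΣy = 2441.28 − 2456.19 = -14.91
nΣx² − (Σx)² = 6851.46 − 6839.29 = 12.17; nΣy² − (Σy)² = 903.54 − 882.09 = 21.45
r = -14.91 / √(12.17 × 21.45) = -14.91 / 16.1569 ≈ -0.923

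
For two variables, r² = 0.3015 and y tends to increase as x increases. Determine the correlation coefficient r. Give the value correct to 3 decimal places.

0.549

|r| = √0.3015 = 0.549
The association is positive, so r = 0.549.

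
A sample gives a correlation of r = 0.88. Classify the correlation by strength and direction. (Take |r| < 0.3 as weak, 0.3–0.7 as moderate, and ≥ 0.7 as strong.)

r = 0.88 > 0 so the relationship is positive.
|r| = 0.88, which falls in the strong range.

strong positive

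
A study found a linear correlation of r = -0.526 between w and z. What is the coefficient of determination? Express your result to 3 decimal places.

0.277

r² = (-0.526)² = 0.277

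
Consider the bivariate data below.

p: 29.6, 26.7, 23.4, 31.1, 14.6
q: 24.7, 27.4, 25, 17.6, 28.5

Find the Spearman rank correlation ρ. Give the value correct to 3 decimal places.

Rank p: 4, 3, 2, 5, 1
Rank q: 2, 4, 3, 1, 5
d = rank(p) − rank(q): 2, -1, -1, 4, -4; Σd² = 38
ρ = 1 − 6Σd² / [n(n²−1)] = 1 − 6×38 / (5×24) = 1 − 228/120 ≈ -0.900

-0.900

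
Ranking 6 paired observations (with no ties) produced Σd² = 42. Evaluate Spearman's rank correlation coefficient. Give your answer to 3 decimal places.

-0.200

ρ = 1 − 6Σd² / [n(n²−1)] = 1 − 6×42 / (6×35)
  = 1 − 252/210 = 1 − 1.2000 ≈ -0.200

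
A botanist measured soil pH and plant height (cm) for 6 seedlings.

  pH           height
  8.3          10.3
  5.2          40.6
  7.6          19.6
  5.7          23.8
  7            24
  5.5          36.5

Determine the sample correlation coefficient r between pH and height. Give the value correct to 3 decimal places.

-0.908

n = 6, Σx = 39.3, Σy = 154.8, Σx² = 265.43, Σy² = 4613.3, Σxy = 949.98
nΣxy − ΣxΣy = 5699.88 − 6083.64 = -383.76
nΣx² − (Σx)² = 1592.58 − 1544.49 = 48.09; nΣy² − (Σy)² = 27679.8 − 23963.04 = 3716.76
r = -383.76 / √(48.09 × 3716.76) = -383.76 / 422.7753 ≈ -0.908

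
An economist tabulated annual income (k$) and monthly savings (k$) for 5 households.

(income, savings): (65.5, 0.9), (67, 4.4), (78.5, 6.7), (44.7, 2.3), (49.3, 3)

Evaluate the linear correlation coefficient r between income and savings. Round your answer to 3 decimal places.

n = 5, Σx = 305, Σy = 17.3, Σx² = 19370.08, Σy² = 79.35, Σxy = 1130.41
nΣxy − ΣxΣy = 5652.05 − 5276.5 = 375.55
nΣx² − (Σx)² = 96850.4 − 93025 = 3825.4; nΣy² − (Σy)² = 396.75 − 299.29 = 97.46
r = 375.55 / √(3825.4 × 97.46) = 375.55 / 610.5927 ≈ 0.615

0.615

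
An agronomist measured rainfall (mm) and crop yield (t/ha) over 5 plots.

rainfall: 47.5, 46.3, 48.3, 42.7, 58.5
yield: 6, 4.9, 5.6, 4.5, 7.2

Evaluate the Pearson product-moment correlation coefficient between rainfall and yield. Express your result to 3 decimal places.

n = 5, Σx = 243.3, Σy = 28.2, Σx² = 11978.37, Σy² = 163.46, Σxy = 1395.7
nΣxy − ΣxΣy = 6978.5 − 6861.06 = 117.44
nΣx² − (Σx)² = 59891.85 − 59194.89 = 696.96; nΣy² − (Σy)² = 817.3 − 795.24 = 22.06
r = 117.44 / √(696.96 × 22.06) = 117.44 / 123.9957 ≈ 0.947

0.947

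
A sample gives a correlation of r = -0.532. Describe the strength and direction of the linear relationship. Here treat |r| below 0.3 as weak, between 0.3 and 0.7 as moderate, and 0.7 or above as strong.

r = -0.532 < 0 so the relationship is negative.
|r| = 0.532, which falls in the moderate range.

moderate negative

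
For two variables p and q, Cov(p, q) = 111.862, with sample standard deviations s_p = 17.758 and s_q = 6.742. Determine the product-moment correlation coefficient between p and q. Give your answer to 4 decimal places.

r = Cov(p,q) / (s_p · s_q) = 111.862 / (17.758 × 6.742)
  = 111.862 / 119.7244 ≈ 0.9343

0.9343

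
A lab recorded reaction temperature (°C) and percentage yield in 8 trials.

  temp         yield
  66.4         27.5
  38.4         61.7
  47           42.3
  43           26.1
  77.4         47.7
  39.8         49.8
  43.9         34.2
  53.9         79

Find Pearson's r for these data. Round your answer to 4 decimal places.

-0.0728

n = 8, Σx = 409.8, Σy = 368.3, Σx² = 22348.74, Σy² = 19199.61, Σxy = 18739.18
nΣxy − ΣxΣy = 149913.44 − 150929.34 = -1015.9
nΣx² − (Σx)² = 178789.92 − 167936.04 = 10853.88; nΣy² − (Σy)² = 153596.88 − 135644.89 = 17951.99
r = -1015.9 / √(10853.88 × 17951.99) = -1015.9 / 13958.8232 ≈ -0.0728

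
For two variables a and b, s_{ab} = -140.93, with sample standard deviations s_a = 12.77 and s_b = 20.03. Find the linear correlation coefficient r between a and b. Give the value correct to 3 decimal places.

-0.551

r = Cov(a,b) / (s_a · s_b) = -140.93 / (12.77 × 20.03)
  = -140.93 / 255.7831 ≈ -0.551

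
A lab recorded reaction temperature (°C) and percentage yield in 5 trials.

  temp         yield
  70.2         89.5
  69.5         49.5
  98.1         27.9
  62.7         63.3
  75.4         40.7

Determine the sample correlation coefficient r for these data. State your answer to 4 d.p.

-0.6776

n = 5, Σx = 375.9, Σy = 270.9, Σx² = 28998.35, Σy² = 16902.29, Σxy = 19497.83
nΣxy − ΣxΣy = 97489.15 − 101831.31 = -4342.16
nΣx² − (Σx)² = 144991.75 − 141300.81 = 3690.94; nΣy² − (Σy)² = 84511.45 − 73386.81 = 11124.64
r = -4342.16 / √(3690.94 × 11124.64) = -4342.16 / 6407.8373 ≈ -0.6776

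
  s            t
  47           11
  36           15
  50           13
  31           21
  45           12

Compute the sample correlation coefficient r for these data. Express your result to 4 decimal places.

n = 5, Σs = 209, Σt = 72, Σs² = 8991, Σt² = 1100, Σst = 2898
nΣst − ΣsΣt = 14490 − 15048 = -558
nΣs² − (Σs)² = 44955 − 43681 = 1274; nΣt² − (Σt)² = 5500 − 5184 = 316
r = -558 / √(1274 × 316) = -558 / 634.4951 ≈ -0.8794

-0.8794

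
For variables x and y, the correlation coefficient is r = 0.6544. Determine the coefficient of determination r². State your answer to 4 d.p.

0.4282

r² = (0.6544)² = 0.4282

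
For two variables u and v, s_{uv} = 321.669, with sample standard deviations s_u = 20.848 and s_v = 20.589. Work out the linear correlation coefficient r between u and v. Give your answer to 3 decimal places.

r = Cov(u,v) / (s_u · s_v) = 321.669 / (20.848 × 20.589)
  = 321.669 / 429.2395 ≈ 0.749

0.749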